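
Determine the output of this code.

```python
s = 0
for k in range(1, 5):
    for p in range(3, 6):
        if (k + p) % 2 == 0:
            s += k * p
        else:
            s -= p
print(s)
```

32

k=1,p=3: even sum, s = 0+3 = 3
k=1,p=4: odd sum, s = 3-4 = -1
k=1,p=5: even sum, s = (-1)+5 = 4
k=2,p=3: odd sum, s = 4-3 = 1
k=2,p=4: even sum, s = 1+8 = 9
k=2,p=5: odd sum, s = 9-5 = 4
k=3,p=3: even sum, s = 4+9 = 13
k=3,p=4: odd sum, s = 13-4 = 9
k=3,p=5: even sum, s = 9+15 = 24
k=4,p=3: odd sum, s = 24-3 = 21
k=4,p=4: even sum, s = 21+16 = 37
k=4,p=5: odd sum, s = 37-5 = 32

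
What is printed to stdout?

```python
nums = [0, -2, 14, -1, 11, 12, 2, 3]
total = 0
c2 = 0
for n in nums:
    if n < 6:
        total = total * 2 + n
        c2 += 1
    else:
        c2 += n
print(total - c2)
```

n=0: <6, total = 0*2+0 = 0; c2=1
n=-2: <6, total = 0*2+(-2) = -2; c2=2
n=14: not <6; c2=16
n=-1: <6, total = (-2)*2+(-1) = -5; c2=17
n=11: not <6; c2=28
n=12: not <6; c2=40
n=2: <6, total = (-5)*2+2 = -8; c2=41
n=3: <6, total = (-8)*2+3 = -13; c2=42
total-c2 = (-13)-42 = -55

-55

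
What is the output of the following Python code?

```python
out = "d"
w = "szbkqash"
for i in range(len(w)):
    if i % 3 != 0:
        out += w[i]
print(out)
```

i=0: skip
i=1: add 'z' → 'dz'
i=2: add 'b' → 'dzb'
i=3: skip
i=4: add 'q' → 'dzbq'
i=5: add 'a' → 'dzbqa'
i=6: skip
i=7: add 'h' → 'dzbqah'

dzbqah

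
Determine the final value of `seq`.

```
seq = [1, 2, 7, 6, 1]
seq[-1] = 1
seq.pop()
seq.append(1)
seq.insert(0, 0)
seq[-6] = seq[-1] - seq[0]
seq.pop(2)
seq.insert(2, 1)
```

[1, 1, 1, 7, 6, 1]

seq[-1] = 1 → [1, 2, 7, 6, 1]
pop() removes 1 → [1, 2, 7, 6]
append 1 → [1, 2, 7, 6, 1]
insert 0 at 0 → [0, 1, 2, 7, 6, 1]
seq[-6] = seq[-1]-seq[0] = 1-0 = 1 → [1, 1, 2, 7, 6, 1]
pop(2) removes 2 → [1, 1, 7, 6, 1]
insert 1 at 2 → [1, 1, 1, 7, 6, 1]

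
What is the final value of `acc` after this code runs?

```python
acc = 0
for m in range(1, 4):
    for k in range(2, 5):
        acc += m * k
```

54

m=1,k=2: acc = 0+2 = 2
m=1,k=3: acc = 2+3 = 5
m=1,k=4: acc = 5+4 = 9
m=2,k=2: acc = 9+4 = 13
m=2,k=3: acc = 13+6 = 19
m=2,k=4: acc = 19+8 = 27
m=3,k=2: acc = 27+6 = 33
m=3,k=3: acc = 33+9 = 42
m=3,k=4: acc = 42+12 = 54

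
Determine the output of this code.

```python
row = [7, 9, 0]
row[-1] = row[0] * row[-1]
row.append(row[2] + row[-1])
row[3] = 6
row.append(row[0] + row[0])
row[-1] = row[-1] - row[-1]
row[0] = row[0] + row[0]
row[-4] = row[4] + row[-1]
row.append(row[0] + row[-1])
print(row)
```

row[-1] = row[0]*row[-1] = 7*0 = 0 → [7, 9, 0]
append row[2]+row[-1] = 0+0 = 0 → [7, 9, 0, 0]
row[3] = 6 → [7, 9, 0, 6]
append row[0]+row[0] = 7+7 = 14 → [7, 9, 0, 6, 14]
row[-1] = row[-1]-row[-1] = 14-14 = 0 → [7, 9, 0, 6, 0]
row[0] = row[0]+row[0] = 7+7 = 14 → [14, 9, 0, 6, 0]
row[-4] = row[4]+row[-1] = 0+0 = 0 → [14, 0, 0, 6, 0]
append row[0]+row[-1] = 14+0 = 14 → [14, 0, 0, 6, 0, 14]

[14, 0, 0, 6, 0, 14]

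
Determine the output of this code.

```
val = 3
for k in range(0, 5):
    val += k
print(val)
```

13

k=0: val = 3+0 = 3
k=1: val = 3+1 = 4
k=2: val = 4+2 = 6
k=3: val = 6+3 = 9
k=4: val = 9+4 = 13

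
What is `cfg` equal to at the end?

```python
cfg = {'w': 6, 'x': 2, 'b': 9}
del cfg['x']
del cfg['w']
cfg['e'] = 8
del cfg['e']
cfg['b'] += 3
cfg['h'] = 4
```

del 'x' → {'w': 6, 'b': 9}
del 'w' → {'b': 9}
cfg['e'] = 8 → {'b': 9, 'e': 8}
del 'e' → {'b': 9}
cfg['b'] = 9+3 = 12 → {'b': 12}
cfg['h'] = 4 → {'b': 12, 'h': 4}

{'b': 12, 'h': 4}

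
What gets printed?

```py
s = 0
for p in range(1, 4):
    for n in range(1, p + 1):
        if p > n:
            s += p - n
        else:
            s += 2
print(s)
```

p=1,n=1: not 1>1, s = 0+2 = 2
p=2,n=1: 2>1, s = 2+1 = 3
p=2,n=2: not 2>2, s = 3+2 = 5
p=3,n=1: 3>1, s = 5+2 = 7
p=3,n=2: 3>2, s = 7+1 = 8
p=3,n=3: not 3>3, s = 8+2 = 10

10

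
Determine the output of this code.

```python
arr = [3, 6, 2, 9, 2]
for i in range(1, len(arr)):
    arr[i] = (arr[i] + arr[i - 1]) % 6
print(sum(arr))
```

17

i=1: arr[1] = (6+3)%6 = 3 → [3, 3, 2, 9, 2]
i=2: arr[2] = (2+3)%6 = 5 → [3, 3, 5, 9, 2]
i=3: arr[3] = (9+5)%6 = 2 → [3, 3, 5, 2, 2]
i=4: arr[4] = (2+2)%6 = 4 → [3, 3, 5, 2, 4]
sum = 17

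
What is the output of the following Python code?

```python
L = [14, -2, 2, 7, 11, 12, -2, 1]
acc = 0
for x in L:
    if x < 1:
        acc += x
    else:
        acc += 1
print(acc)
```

x=14: not <1, acc = 0+1 = 1
x=-2: <1, acc = 1+(-2) = -1
x=2: not <1, acc = (-1)+1 = 0
x=7: not <1, acc = 0+1 = 1
x=11: not <1, acc = 1+1 = 2
x=12: not <1, acc = 2+1 = 3
x=-2: <1, acc = 3+(-2) = 1
x=1: not <1, acc = 1+1 = 2

2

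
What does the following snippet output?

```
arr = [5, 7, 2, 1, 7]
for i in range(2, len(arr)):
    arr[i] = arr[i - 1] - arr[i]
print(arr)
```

i=2: arr[2] = 7-2 = 5 → [5, 7, 5, 1, 7]
i=3: arr[3] = 5-1 = 4 → [5, 7, 5, 4, 7]
i=4: arr[4] = 4-7 = -3 → [5, 7, 5, 4, -3]

[5, 7, 5, 4, -3]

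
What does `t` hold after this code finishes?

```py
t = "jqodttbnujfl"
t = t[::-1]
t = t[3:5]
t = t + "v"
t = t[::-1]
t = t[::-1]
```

reverse → 'lfjunbttdoqj'
slice [3:5] → 'un'
+ 'v' → 'unv'
reverse → 'vnu'
reverse → 'unv'

'unv'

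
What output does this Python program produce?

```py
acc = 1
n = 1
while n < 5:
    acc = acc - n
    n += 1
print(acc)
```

-9

n=1: acc = 1-1 = 0
n=2: acc = 0-2 = -2
n=3: acc = (-2)-3 = -5
n=4: acc = (-5)-4 = -9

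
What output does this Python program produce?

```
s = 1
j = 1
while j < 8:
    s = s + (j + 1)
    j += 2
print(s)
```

j=1: s = 1+2 = 3
j=3: s = 3+4 = 7
j=5: s = 7+6 = 13
j=7: s = 13+8 = 21

21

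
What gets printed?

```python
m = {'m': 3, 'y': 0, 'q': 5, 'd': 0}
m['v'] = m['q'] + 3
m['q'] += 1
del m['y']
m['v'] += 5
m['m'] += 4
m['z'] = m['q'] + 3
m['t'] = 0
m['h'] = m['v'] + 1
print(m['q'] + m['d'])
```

6

m['v'] = m['q']+3 = 8 → {'m': 3, 'y': 0, 'q': 5, 'd': 0, 'v': 8}
m['q'] = 5+1 = 6 → {'m': 3, 'y': 0, 'q': 6, 'd': 0, 'v': 8}
del 'y' → {'m': 3, 'q': 6, 'd': 0, 'v': 8}
m['v'] = 8+5 = 13 → {'m': 3, 'q': 6, 'd': 0, 'v': 13}
m['m'] = 3+4 = 7 → {'m': 7, 'q': 6, 'd': 0, 'v': 13}
m['z'] = m['q']+3 = 9 → {'m': 7, 'q': 6, 'd': 0, 'v': 13, 'z': 9}
m['t'] = 0 → {'m': 7, 'q': 6, 'd': 0, 'v': 13, 'z': 9, 't': 0}
m['h'] = m['v']+1 = 14 → {'m': 7, 'q': 6, 'd': 0, 'v': 13, 'z': 9, 't': 0, 'h': 14}
m['q']+m['d'] = 6+0 = 6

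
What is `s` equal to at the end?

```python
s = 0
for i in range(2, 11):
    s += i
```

54

i=2: s = 0+2 = 2
i=3: s = 2+3 = 5
i=4: s = 5+4 = 9
i=5: s = 9+5 = 14
i=6: s = 14+6 = 20
i=7: s = 20+7 = 27
i=8: s = 27+8 = 35
i=9: s = 35+9 = 44
i=10: s = 44+10 = 54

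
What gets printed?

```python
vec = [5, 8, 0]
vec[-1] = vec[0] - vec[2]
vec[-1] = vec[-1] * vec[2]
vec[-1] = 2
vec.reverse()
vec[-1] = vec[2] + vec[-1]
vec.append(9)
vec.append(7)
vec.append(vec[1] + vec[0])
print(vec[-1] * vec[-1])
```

vec[-1] = vec[0]-vec[2] = 5-0 = 5 → [5, 8, 5]
vec[-1] = vec[-1]*vec[2] = 5*5 = 25 → [5, 8, 25]
vec[-1] = 2 → [5, 8, 2]
reverse → [2, 8, 5]
vec[-1] = vec[2]+vec[-1] = 5+5 = 10 → [2, 8, 10]
append 9 → [2, 8, 10, 9]
append 7 → [2, 8, 10, 9, 7]
append vec[1]+vec[0] = 8+2 = 10 → [2, 8, 10, 9, 7, 10]
vec[-1]*vec[-1] = 10*10 = 100

100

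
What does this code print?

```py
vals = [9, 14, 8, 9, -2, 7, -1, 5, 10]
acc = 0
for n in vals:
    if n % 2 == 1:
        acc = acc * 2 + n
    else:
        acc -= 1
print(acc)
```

n=9: odd, acc = 0*2+9 = 9
n=14: not odd, acc = 9-1 = 8
n=8: not odd, acc = 8-1 = 7
n=9: odd, acc = 7*2+9 = 23
n=-2: not odd, acc = 23-1 = 22
n=7: odd, acc = 22*2+7 = 51
n=-1: odd, acc = 51*2+(-1) = 101
n=5: odd, acc = 101*2+5 = 207
n=10: not odd, acc = 207-1 = 206

206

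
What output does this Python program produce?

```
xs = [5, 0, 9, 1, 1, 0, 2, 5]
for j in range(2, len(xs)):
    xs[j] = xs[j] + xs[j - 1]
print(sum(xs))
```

77

j=2: xs[2] = 9+0 = 9 → [5, 0, 9, 1, 1, 0, 2, 5]
j=3: xs[3] = 1+9 = 10 → [5, 0, 9, 10, 1, 0, 2, 5]
j=4: xs[4] = 1+10 = 11 → [5, 0, 9, 10, 11, 0, 2, 5]
j=5: xs[5] = 0+11 = 11 → [5, 0, 9, 10, 11, 11, 2, 5]
j=6: xs[6] = 2+11 = 13 → [5, 0, 9, 10, 11, 11, 13, 5]
j=7: xs[7] = 5+13 = 18 → [5, 0, 9, 10, 11, 11, 13, 18]
sum = 77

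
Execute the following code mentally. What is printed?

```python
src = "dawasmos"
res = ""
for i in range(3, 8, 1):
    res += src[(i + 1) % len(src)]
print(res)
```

i=3: add src[4]='s' → 's'
i=4: add src[5]='m' → 'sm'
i=5: add src[6]='o' → 'smo'
i=6: add src[7]='s' → 'smos'
i=7: add src[0]='d' → 'smosd'

smosd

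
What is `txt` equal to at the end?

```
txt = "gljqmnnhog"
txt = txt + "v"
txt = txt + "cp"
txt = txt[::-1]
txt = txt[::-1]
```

+ 'v' → 'gljqmnnhogv'
+ 'cp' → 'gljqmnnhogvcp'
reverse → 'pcvgohnnmqjlg'
reverse → 'gljqmnnhogvcp'

'gljqmnnhogvcp'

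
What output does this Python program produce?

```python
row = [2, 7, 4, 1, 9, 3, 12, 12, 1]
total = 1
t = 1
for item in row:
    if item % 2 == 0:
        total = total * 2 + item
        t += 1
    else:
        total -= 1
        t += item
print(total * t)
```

1638

item=2: even, total = 1*2+2 = 4; t=2
item=7: not even, total = 4-1 = 3; t=9
item=4: even, total = 3*2+4 = 10; t=10
item=1: not even, total = 10-1 = 9; t=11
item=9: not even, total = 9-1 = 8; t=20
item=3: not even, total = 8-1 = 7; t=23
item=12: even, total = 7*2+12 = 26; t=24
item=12: even, total = 26*2+12 = 64; t=25
item=1: not even, total = 64-1 = 63; t=26
total*t = 63*26 = 1638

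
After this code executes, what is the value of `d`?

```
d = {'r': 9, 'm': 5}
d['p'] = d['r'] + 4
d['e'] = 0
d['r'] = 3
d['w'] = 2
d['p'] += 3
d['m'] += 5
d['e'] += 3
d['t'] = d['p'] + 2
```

{'r': 3, 'm': 10, 'p': 16, 'e': 3, 'w': 2, 't': 18}

d['p'] = d['r']+4 = 13 → {'r': 9, 'm': 5, 'p': 13}
d['e'] = 0 → {'r': 9, 'm': 5, 'p': 13, 'e': 0}
d['r'] = 3 → {'r': 3, 'm': 5, 'p': 13, 'e': 0}
d['w'] = 2 → {'r': 3, 'm': 5, 'p': 13, 'e': 0, 'w': 2}
d['p'] = 13+3 = 16 → {'r': 3, 'm': 5, 'p': 16, 'e': 0, 'w': 2}
d['m'] = 5+5 = 10 → {'r': 3, 'm': 10, 'p': 16, 'e': 0, 'w': 2}
d['e'] = 0+3 = 3 → {'r': 3, 'm': 10, 'p': 16, 'e': 3, 'w': 2}
d['t'] = d['p']+2 = 18 → {'r': 3, 'm': 10, 'p': 16, 'e': 3, 'w': 2, 't': 18}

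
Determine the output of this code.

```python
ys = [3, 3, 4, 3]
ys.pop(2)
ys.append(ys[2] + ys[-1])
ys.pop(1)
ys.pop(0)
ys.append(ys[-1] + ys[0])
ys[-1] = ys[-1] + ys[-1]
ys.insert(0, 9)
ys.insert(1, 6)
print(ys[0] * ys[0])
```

pop(2) removes 4 → [3, 3, 3]
append ys[2]+ys[-1] = 3+3 = 6 → [3, 3, 3, 6]
pop(1) removes 3 → [3, 3, 6]
pop(0) removes 3 → [3, 6]
append ys[-1]+ys[0] = 6+3 = 9 → [3, 6, 9]
ys[-1] = ys[-1]+ys[-1] = 9+9 = 18 → [3, 6, 18]
insert 9 at 0 → [9, 3, 6, 18]
insert 6 at 1 → [9, 6, 3, 6, 18]
ys[0]*ys[0] = 9*9 = 81

81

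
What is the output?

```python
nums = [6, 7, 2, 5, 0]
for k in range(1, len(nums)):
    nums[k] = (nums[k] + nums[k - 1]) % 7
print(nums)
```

k=1: nums[1] = (7+6)%7 = 6 → [6, 6, 2, 5, 0]
k=2: nums[2] = (2+6)%7 = 1 → [6, 6, 1, 5, 0]
k=3: nums[3] = (5+1)%7 = 6 → [6, 6, 1, 6, 0]
k=4: nums[4] = (0+6)%7 = 6 → [6, 6, 1, 6, 6]

[6, 6, 1, 6, 6]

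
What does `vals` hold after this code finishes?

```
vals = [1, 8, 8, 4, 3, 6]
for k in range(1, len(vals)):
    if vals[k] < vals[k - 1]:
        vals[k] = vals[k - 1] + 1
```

[1, 8, 8, 9, 10, 11]

k=1: 8>=1, unchanged → [1, 8, 8, 4, 3, 6]
k=2: 8>=8, unchanged → [1, 8, 8, 4, 3, 6]
k=3: 4<8, vals[3] = 8+1 = 9 → [1, 8, 8, 9, 3, 6]
k=4: 3<9, vals[4] = 9+1 = 10 → [1, 8, 8, 9, 10, 6]
k=5: 6<10, vals[5] = 10+1 = 11 → [1, 8, 8, 9, 10, 11]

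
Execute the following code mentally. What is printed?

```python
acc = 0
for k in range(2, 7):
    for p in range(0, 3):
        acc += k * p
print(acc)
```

k=2,p=0: acc = 0+0 = 0
k=2,p=1: acc = 0+2 = 2
k=2,p=2: acc = 2+4 = 6
k=3,p=0: acc = 6+0 = 6
k=3,p=1: acc = 6+3 = 9
k=3,p=2: acc = 9+6 = 15
k=4,p=0: acc = 15+0 = 15
k=4,p=1: acc = 15+4 = 19
k=4,p=2: acc = 19+8 = 27
k=5,p=0: acc = 27+0 = 27
k=5,p=1: acc = 27+5 = 32
k=5,p=2: acc = 32+10 = 42
k=6,p=0: acc = 42+0 = 42
k=6,p=1: acc = 42+6 = 48
k=6,p=2: acc = 48+12 = 60

60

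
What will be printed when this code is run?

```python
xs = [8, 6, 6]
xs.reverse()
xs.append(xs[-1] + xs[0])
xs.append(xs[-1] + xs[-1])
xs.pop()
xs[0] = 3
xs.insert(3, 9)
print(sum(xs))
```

40

reverse → [6, 6, 8]
append xs[-1]+xs[0] = 8+6 = 14 → [6, 6, 8, 14]
append xs[-1]+xs[-1] = 14+14 = 28 → [6, 6, 8, 14, 28]
pop() removes 28 → [6, 6, 8, 14]
xs[0] = 3 → [3, 6, 8, 14]
insert 9 at 3 → [3, 6, 8, 9, 14]
sum = 40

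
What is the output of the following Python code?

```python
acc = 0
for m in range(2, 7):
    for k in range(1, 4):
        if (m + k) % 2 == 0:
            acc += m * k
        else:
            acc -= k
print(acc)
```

40

m=2,k=1: odd sum, acc = 0-1 = -1
m=2,k=2: even sum, acc = (-1)+4 = 3
m=2,k=3: odd sum, acc = 3-3 = 0
m=3,k=1: even sum, acc = 0+3 = 3
m=3,k=2: odd sum, acc = 3-2 = 1
m=3,k=3: even sum, acc = 1+9 = 10
m=4,k=1: odd sum, acc = 10-1 = 9
m=4,k=2: even sum, acc = 9+8 = 17
m=4,k=3: odd sum, acc = 17-3 = 14
m=5,k=1: even sum, acc = 14+5 = 19
m=5,k=2: odd sum, acc = 19-2 = 17
m=5,k=3: even sum, acc = 17+15 = 32
m=6,k=1: odd sum, acc = 32-1 = 31
m=6,k=2: even sum, acc = 31+12 = 43
m=6,k=3: odd sum, acc = 43-3 = 40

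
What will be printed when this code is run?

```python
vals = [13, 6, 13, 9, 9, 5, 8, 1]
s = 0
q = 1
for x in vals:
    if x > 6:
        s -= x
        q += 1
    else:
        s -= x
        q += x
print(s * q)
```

x=13: >6, s = 0-13 = -13; q=2
x=6: not >6, s = (-13)-6 = -19; q=8
x=13: >6, s = (-19)-13 = -32; q=9
x=9: >6, s = (-32)-9 = -41; q=10
x=9: >6, s = (-41)-9 = -50; q=11
x=5: not >6, s = (-50)-5 = -55; q=16
x=8: >6, s = (-55)-8 = -63; q=17
x=1: not >6, s = (-63)-1 = -64; q=18
s*q = (-64)*18 = -1152

-1152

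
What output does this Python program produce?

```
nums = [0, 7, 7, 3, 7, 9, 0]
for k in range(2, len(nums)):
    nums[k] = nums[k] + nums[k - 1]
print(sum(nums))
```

k=2: nums[2] = 7+7 = 14 → [0, 7, 14, 3, 7, 9, 0]
k=3: nums[3] = 3+14 = 17 → [0, 7, 14, 17, 7, 9, 0]
k=4: nums[4] = 7+17 = 24 → [0, 7, 14, 17, 24, 9, 0]
k=5: nums[5] = 9+24 = 33 → [0, 7, 14, 17, 24, 33, 0]
k=6: nums[6] = 0+33 = 33 → [0, 7, 14, 17, 24, 33, 33]
sum = 128

128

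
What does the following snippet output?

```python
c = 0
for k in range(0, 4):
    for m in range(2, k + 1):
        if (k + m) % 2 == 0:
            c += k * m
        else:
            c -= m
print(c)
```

k=2,m=2: even sum, c = 0+4 = 4
k=3,m=2: odd sum, c = 4-2 = 2
k=3,m=3: even sum, c = 2+9 = 11

11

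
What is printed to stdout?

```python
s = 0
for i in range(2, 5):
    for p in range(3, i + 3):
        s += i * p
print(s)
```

i=2,p=3: s = 0+6 = 6
i=2,p=4: s = 6+8 = 14
i=3,p=3: s = 14+9 = 23
i=3,p=4: s = 23+12 = 35
i=3,p=5: s = 35+15 = 50
i=4,p=3: s = 50+12 = 62
i=4,p=4: s = 62+16 = 78
i=4,p=5: s = 78+20 = 98
i=4,p=6: s = 98+24 = 122

122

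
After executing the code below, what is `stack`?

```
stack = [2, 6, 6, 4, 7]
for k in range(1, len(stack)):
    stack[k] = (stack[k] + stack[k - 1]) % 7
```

[2, 1, 0, 4, 4]

k=1: stack[1] = (6+2)%7 = 1 → [2, 1, 6, 4, 7]
k=2: stack[2] = (6+1)%7 = 0 → [2, 1, 0, 4, 7]
k=3: stack[3] = (4+0)%7 = 4 → [2, 1, 0, 4, 7]
k=4: stack[4] = (7+4)%7 = 4 → [2, 1, 0, 4, 4]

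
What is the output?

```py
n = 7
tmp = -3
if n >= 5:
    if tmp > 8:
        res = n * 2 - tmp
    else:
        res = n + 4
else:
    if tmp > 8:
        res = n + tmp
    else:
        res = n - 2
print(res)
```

11

n=7, tmp=-3
n >= 5 is True; tmp > 8 is False
→ res = n + 4 = 11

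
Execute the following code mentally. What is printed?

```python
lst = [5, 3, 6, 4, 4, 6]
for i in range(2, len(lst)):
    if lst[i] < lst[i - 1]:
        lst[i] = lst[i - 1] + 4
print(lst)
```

[5, 3, 6, 10, 14, 18]

i=2: 6>=3, unchanged → [5, 3, 6, 4, 4, 6]
i=3: 4<6, lst[3] = 6+4 = 10 → [5, 3, 6, 10, 4, 6]
i=4: 4<10, lst[4] = 10+4 = 14 → [5, 3, 6, 10, 14, 6]
i=5: 6<14, lst[5] = 14+4 = 18 → [5, 3, 6, 10, 14, 18]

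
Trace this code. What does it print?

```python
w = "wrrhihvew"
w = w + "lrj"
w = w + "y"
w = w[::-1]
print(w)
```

+ 'lrj' → 'wrrhihvewlrj'
+ 'y' → 'wrrhihvewlrjy'
reverse → 'yjrlwevhihrrw'

yjrlwevhihrrw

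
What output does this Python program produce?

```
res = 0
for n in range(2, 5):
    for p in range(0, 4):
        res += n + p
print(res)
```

n=2,p=0: res = 0+2 = 2
n=2,p=1: res = 2+3 = 5
n=2,p=2: res = 5+4 = 9
n=2,p=3: res = 9+5 = 14
n=3,p=0: res = 14+3 = 17
n=3,p=1: res = 17+4 = 21
n=3,p=2: res = 21+5 = 26
n=3,p=3: res = 26+6 = 32
n=4,p=0: res = 32+4 = 36
n=4,p=1: res = 36+5 = 41
n=4,p=2: res = 41+6 = 47
n=4,p=3: res = 47+7 = 54

54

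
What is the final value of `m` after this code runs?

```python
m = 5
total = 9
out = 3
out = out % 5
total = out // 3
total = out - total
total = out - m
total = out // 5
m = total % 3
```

out = 3%5 = 3
total = 3//3 = 1
total = 3-1 = 2
total = 3-5 = -2
total = 3//5 = 0
m = 0%3 = 0

0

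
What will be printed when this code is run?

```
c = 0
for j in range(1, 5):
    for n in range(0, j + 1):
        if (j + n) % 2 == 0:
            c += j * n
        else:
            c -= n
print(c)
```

j=1,n=0: odd sum, c = 0-0 = 0
j=1,n=1: even sum, c = 0+1 = 1
j=2,n=0: even sum, c = 1+0 = 1
j=2,n=1: odd sum, c = 1-1 = 0
j=2,n=2: even sum, c = 0+4 = 4
j=3,n=0: odd sum, c = 4-0 = 4
j=3,n=1: even sum, c = 4+3 = 7
j=3,n=2: odd sum, c = 7-2 = 5
j=3,n=3: even sum, c = 5+9 = 14
j=4,n=0: even sum, c = 14+0 = 14
j=4,n=1: odd sum, c = 14-1 = 13
j=4,n=2: even sum, c = 13+8 = 21
j=4,n=3: odd sum, c = 21-3 = 18
j=4,n=4: even sum, c = 18+16 = 34

34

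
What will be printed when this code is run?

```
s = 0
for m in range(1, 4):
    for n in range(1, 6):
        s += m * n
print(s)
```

m=1,n=1: s = 0+1 = 1
m=1,n=2: s = 1+2 = 3
m=1,n=3: s = 3+3 = 6
m=1,n=4: s = 6+4 = 10
m=1,n=5: s = 10+5 = 15
m=2,n=1: s = 15+2 = 17
m=2,n=2: s = 17+4 = 21
m=2,n=3: s = 21+6 = 27
m=2,n=4: s = 27+8 = 35
m=2,n=5: s = 35+10 = 45
m=3,n=1: s = 45+3 = 48
m=3,n=2: s = 48+6 = 54
m=3,n=3: s = 54+9 = 63
m=3,n=4: s = 63+12 = 75
m=3,n=5: s = 75+15 = 90

90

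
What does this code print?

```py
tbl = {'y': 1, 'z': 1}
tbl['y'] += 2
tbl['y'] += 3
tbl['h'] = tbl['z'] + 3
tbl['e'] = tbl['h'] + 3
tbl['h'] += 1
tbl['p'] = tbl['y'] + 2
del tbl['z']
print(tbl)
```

{'y': 6, 'h': 5, 'e': 7, 'p': 8}

tbl['y'] = 1+2 = 3 → {'y': 3, 'z': 1}
tbl['y'] = 3+3 = 6 → {'y': 6, 'z': 1}
tbl['h'] = tbl['z']+3 = 4 → {'y': 6, 'z': 1, 'h': 4}
tbl['e'] = tbl['h']+3 = 7 → {'y': 6, 'z': 1, 'h': 4, 'e': 7}
tbl['h'] = 4+1 = 5 → {'y': 6, 'z': 1, 'h': 5, 'e': 7}
tbl['p'] = tbl['y']+2 = 8 → {'y': 6, 'z': 1, 'h': 5, 'e': 7, 'p': 8}
del 'z' → {'y': 6, 'h': 5, 'e': 7, 'p': 8}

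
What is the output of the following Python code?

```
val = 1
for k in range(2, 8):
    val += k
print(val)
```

k=2: val = 1+2 = 3
k=3: val = 3+3 = 6
k=4: val = 6+4 = 10
k=5: val = 10+5 = 15
k=6: val = 15+6 = 21
k=7: val = 21+7 = 28

28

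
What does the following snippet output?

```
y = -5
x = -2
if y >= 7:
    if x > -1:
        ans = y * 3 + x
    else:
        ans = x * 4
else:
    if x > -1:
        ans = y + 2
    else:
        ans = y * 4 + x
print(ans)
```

-22

y=-5, x=-2
y >= 7 is False; x > -1 is False
→ ans = y * 4 + x = -22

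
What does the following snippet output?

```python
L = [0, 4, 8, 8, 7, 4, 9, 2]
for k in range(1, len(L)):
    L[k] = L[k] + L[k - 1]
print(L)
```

[0, 4, 12, 20, 27, 31, 40, 42]

k=1: L[1] = 4+0 = 4 → [0, 4, 8, 8, 7, 4, 9, 2]
k=2: L[2] = 8+4 = 12 → [0, 4, 12, 8, 7, 4, 9, 2]
k=3: L[3] = 8+12 = 20 → [0, 4, 12, 20, 7, 4, 9, 2]
k=4: L[4] = 7+20 = 27 → [0, 4, 12, 20, 27, 4, 9, 2]
k=5: L[5] = 4+27 = 31 → [0, 4, 12, 20, 27, 31, 9, 2]
k=6: L[6] = 9+31 = 40 → [0, 4, 12, 20, 27, 31, 40, 2]
k=7: L[7] = 2+40 = 42 → [0, 4, 12, 20, 27, 31, 40, 42]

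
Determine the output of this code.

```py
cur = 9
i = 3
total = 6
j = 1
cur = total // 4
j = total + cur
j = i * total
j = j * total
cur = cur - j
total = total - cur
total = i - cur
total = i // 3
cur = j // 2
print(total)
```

1

cur = 6//4 = 1
j = 6+1 = 7
j = 3*6 = 18
j = 18*6 = 108
cur = 1-108 = -107
total = 6-(-107) = 113
total = 3-(-107) = 110
total = 3//3 = 1
cur = 108//2 = 54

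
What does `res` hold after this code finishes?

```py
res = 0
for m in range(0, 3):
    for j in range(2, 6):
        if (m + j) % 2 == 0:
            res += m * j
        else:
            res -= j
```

-2

m=0,j=2: even sum, res = 0+0 = 0
m=0,j=3: odd sum, res = 0-3 = -3
m=0,j=4: even sum, res = (-3)+0 = -3
m=0,j=5: odd sum, res = (-3)-5 = -8
m=1,j=2: odd sum, res = (-8)-2 = -10
m=1,j=3: even sum, res = (-10)+3 = -7
m=1,j=4: odd sum, res = (-7)-4 = -11
m=1,j=5: even sum, res = (-11)+5 = -6
m=2,j=2: even sum, res = (-6)+4 = -2
m=2,j=3: odd sum, res = (-2)-3 = -5
m=2,j=4: even sum, res = (-5)+8 = 3
m=2,j=5: odd sum, res = 3-5 = -2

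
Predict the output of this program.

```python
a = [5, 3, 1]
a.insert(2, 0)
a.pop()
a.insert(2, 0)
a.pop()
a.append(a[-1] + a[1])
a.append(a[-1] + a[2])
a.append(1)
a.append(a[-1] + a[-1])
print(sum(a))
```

17

insert 0 at 2 → [5, 3, 0, 1]
pop() removes 1 → [5, 3, 0]
insert 0 at 2 → [5, 3, 0, 0]
pop() removes 0 → [5, 3, 0]
append a[-1]+a[1] = 0+3 = 3 → [5, 3, 0, 3]
append a[-1]+a[2] = 3+0 = 3 → [5, 3, 0, 3, 3]
append 1 → [5, 3, 0, 3, 3, 1]
append a[-1]+a[-1] = 1+1 = 2 → [5, 3, 0, 3, 3, 1, 2]
sum = 17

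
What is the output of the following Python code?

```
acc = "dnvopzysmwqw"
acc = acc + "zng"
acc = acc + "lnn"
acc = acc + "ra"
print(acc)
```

dnvopzysmwqwznglnnra

+ 'zng' → 'dnvopzysmwqwzng'
+ 'lnn' → 'dnvopzysmwqwznglnn'
+ 'ra' → 'dnvopzysmwqwznglnnra'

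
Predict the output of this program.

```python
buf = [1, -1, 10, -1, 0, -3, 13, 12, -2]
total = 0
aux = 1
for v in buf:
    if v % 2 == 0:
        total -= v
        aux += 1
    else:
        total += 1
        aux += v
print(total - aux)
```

-29

v=1: not even, total = 0+1 = 1; aux=2
v=-1: not even, total = 1+1 = 2; aux=1
v=10: even, total = 2-10 = -8; aux=2
v=-1: not even, total = (-8)+1 = -7; aux=1
v=0: even, total = (-7)-0 = -7; aux=2
v=-3: not even, total = (-7)+1 = -6; aux=-1
v=13: not even, total = (-6)+1 = -5; aux=12
v=12: even, total = (-5)-12 = -17; aux=13
v=-2: even, total = (-17)-(-2) = -15; aux=14
total-aux = (-15)-14 = -29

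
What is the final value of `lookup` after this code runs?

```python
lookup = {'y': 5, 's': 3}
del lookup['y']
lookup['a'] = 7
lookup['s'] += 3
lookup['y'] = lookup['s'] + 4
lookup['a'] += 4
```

del 'y' → {'s': 3}
lookup['a'] = 7 → {'s': 3, 'a': 7}
lookup['s'] = 3+3 = 6 → {'s': 6, 'a': 7}
lookup['y'] = lookup['s']+4 = 10 → {'s': 6, 'a': 7, 'y': 10}
lookup['a'] = 7+4 = 11 → {'s': 6, 'a': 11, 'y': 10}

{'s': 6, 'a': 11, 'y': 10}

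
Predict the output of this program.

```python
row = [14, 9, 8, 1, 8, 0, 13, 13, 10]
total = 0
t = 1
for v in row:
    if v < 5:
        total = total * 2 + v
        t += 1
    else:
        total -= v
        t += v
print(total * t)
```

v=14: not <5, total = 0-14 = -14; t=15
v=9: not <5, total = (-14)-9 = -23; t=24
v=8: not <5, total = (-23)-8 = -31; t=32
v=1: <5, total = (-31)*2+1 = -61; t=33
v=8: not <5, total = (-61)-8 = -69; t=41
v=0: <5, total = (-69)*2+0 = -138; t=42
v=13: not <5, total = (-138)-13 = -151; t=55
v=13: not <5, total = (-151)-13 = -164; t=68
v=10: not <5, total = (-164)-10 = -174; t=78
total*t = (-174)*78 = -13572

-13572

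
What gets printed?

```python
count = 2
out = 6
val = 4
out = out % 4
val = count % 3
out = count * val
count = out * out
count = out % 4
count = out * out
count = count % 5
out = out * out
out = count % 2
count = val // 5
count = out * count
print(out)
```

1

out = 6%4 = 2
val = 2%3 = 2
out = 2*2 = 4
count = 4*4 = 16
count = 4%4 = 0
count = 4*4 = 16
count = 16%5 = 1
out = 4*4 = 16
out = 1%2 = 1
count = 2//5 = 0
count = 1*0 = 0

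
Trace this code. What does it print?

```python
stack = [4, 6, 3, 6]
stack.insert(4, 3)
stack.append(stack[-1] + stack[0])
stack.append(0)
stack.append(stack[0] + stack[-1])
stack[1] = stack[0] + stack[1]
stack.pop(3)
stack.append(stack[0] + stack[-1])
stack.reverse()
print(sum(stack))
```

insert 3 at 4 → [4, 6, 3, 6, 3]
append stack[-1]+stack[0] = 3+4 = 7 → [4, 6, 3, 6, 3, 7]
append 0 → [4, 6, 3, 6, 3, 7, 0]
append stack[0]+stack[-1] = 4+0 = 4 → [4, 6, 3, 6, 3, 7, 0, 4]
stack[1] = stack[0]+stack[1] = 4+6 = 10 → [4, 10, 3, 6, 3, 7, 0, 4]
pop(3) removes 6 → [4, 10, 3, 3, 7, 0, 4]
append stack[0]+stack[-1] = 4+4 = 8 → [4, 10, 3, 3, 7, 0, 4, 8]
reverse → [8, 4, 0, 7, 3, 3, 10, 4]
sum = 39

39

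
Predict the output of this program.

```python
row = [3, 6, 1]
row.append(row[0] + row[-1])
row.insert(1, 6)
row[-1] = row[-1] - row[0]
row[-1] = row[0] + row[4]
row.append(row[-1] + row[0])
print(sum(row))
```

27

append row[0]+row[-1] = 3+1 = 4 → [3, 6, 1, 4]
insert 6 at 1 → [3, 6, 6, 1, 4]
row[-1] = row[-1]-row[0] = 4-3 = 1 → [3, 6, 6, 1, 1]
row[-1] = row[0]+row[4] = 3+1 = 4 → [3, 6, 6, 1, 4]
append row[-1]+row[0] = 4+3 = 7 → [3, 6, 6, 1, 4, 7]
sum = 27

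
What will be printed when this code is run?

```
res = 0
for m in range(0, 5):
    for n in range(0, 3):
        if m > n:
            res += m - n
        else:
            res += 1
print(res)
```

m=0,n=0: not 0>0, res = 0+1 = 1
m=0,n=1: not 0>1, res = 1+1 = 2
m=0,n=2: not 0>2, res = 2+1 = 3
m=1,n=0: 1>0, res = 3+1 = 4
m=1,n=1: not 1>1, res = 4+1 = 5
m=1,n=2: not 1>2, res = 5+1 = 6
m=2,n=0: 2>0, res = 6+2 = 8
m=2,n=1: 2>1, res = 8+1 = 9
m=2,n=2: not 2>2, res = 9+1 = 10
m=3,n=0: 3>0, res = 10+3 = 13
m=3,n=1: 3>1, res = 13+2 = 15
m=3,n=2: 3>2, res = 15+1 = 16
m=4,n=0: 4>0, res = 16+4 = 20
m=4,n=1: 4>1, res = 20+3 = 23
m=4,n=2: 4>2, res = 23+2 = 25

25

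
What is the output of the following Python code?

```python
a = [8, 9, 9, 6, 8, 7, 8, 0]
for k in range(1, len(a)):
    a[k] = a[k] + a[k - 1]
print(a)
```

k=1: a[1] = 9+8 = 17 → [8, 17, 9, 6, 8, 7, 8, 0]
k=2: a[2] = 9+17 = 26 → [8, 17, 26, 6, 8, 7, 8, 0]
k=3: a[3] = 6+26 = 32 → [8, 17, 26, 32, 8, 7, 8, 0]
k=4: a[4] = 8+32 = 40 → [8, 17, 26, 32, 40, 7, 8, 0]
k=5: a[5] = 7+40 = 47 → [8, 17, 26, 32, 40, 47, 8, 0]
k=6: a[6] = 8+47 = 55 → [8, 17, 26, 32, 40, 47, 55, 0]
k=7: a[7] = 0+55 = 55 → [8, 17, 26, 32, 40, 47, 55, 55]

[8, 17, 26, 32, 40, 47, 55, 55]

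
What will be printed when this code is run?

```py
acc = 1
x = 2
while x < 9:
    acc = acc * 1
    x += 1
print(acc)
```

1

x=2: acc = 1*1 = 1
x=3: acc = 1*1 = 1
x=4: acc = 1*1 = 1
x=5: acc = 1*1 = 1
x=6: acc = 1*1 = 1
x=7: acc = 1*1 = 1
x=8: acc = 1*1 = 1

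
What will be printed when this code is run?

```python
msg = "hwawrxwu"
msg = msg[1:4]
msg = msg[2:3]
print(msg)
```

slice [1:4] → 'waw'
slice [2:3] → 'w'

w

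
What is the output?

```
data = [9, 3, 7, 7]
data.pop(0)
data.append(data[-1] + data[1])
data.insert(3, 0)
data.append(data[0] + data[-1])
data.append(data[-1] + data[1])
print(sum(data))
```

72

pop(0) removes 9 → [3, 7, 7]
append data[-1]+data[1] = 7+7 = 14 → [3, 7, 7, 14]
insert 0 at 3 → [3, 7, 7, 0, 14]
append data[0]+data[-1] = 3+14 = 17 → [3, 7, 7, 0, 14, 17]
append data[-1]+data[1] = 17+7 = 24 → [3, 7, 7, 0, 14, 17, 24]
sum = 72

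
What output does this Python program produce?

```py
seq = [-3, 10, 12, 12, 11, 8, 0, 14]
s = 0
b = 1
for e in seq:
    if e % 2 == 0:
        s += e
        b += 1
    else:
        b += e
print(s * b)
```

840

e=-3: not even; b=-2
e=10: even, s = 0+10 = 10; b=-1
e=12: even, s = 10+12 = 22; b=0
e=12: even, s = 22+12 = 34; b=1
e=11: not even; b=12
e=8: even, s = 34+8 = 42; b=13
e=0: even, s = 42+0 = 42; b=14
e=14: even, s = 42+14 = 56; b=15
s*b = 56*15 = 840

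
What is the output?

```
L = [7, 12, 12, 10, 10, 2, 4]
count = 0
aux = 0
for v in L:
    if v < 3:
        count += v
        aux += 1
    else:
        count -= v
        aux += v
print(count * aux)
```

v=7: not <3, count = 0-7 = -7; aux=7
v=12: not <3, count = (-7)-12 = -19; aux=19
v=12: not <3, count = (-19)-12 = -31; aux=31
v=10: not <3, count = (-31)-10 = -41; aux=41
v=10: not <3, count = (-41)-10 = -51; aux=51
v=2: <3, count = (-51)+2 = -49; aux=52
v=4: not <3, count = (-49)-4 = -53; aux=56
count*aux = (-53)*56 = -2968

-2968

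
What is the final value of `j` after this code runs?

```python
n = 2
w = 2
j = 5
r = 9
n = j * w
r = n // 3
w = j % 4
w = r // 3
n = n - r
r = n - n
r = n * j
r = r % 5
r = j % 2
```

n = 5*2 = 10
r = 10//3 = 3
w = 5%4 = 1
w = 3//3 = 1
n = 10-3 = 7
r = 7-7 = 0
r = 7*5 = 35
r = 35%5 = 0
r = 5%2 = 1

5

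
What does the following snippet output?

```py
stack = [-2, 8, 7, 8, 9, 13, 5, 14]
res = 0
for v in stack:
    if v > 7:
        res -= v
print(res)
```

-52

v=-2: not >7
v=8: >7, res = 0-8 = -8
v=7: not >7
v=8: >7, res = (-8)-8 = -16
v=9: >7, res = (-16)-9 = -25
v=13: >7, res = (-25)-13 = -38
v=5: not >7
v=14: >7, res = (-38)-14 = -52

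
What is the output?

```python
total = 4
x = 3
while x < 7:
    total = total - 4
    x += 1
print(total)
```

x=3: total = 4-4 = 0
x=4: total = 0-4 = -4
x=5: total = (-4)-4 = -8
x=6: total = (-8)-4 = -12

-12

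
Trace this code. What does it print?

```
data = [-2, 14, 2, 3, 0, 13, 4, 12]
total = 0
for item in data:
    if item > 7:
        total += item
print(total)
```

39

item=-2: not >7
item=14: >7, total = 0+14 = 14
item=2: not >7
item=3: not >7
item=0: not >7
item=13: >7, total = 14+13 = 27
item=4: not >7
item=12: >7, total = 27+12 = 39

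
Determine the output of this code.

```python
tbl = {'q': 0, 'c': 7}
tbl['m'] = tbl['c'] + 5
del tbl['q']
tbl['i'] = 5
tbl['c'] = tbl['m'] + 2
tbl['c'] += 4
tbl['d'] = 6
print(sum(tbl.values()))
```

41

tbl['m'] = tbl['c']+5 = 12 → {'q': 0, 'c': 7, 'm': 12}
del 'q' → {'c': 7, 'm': 12}
tbl['i'] = 5 → {'c': 7, 'm': 12, 'i': 5}
tbl['c'] = tbl['m']+2 = 14 → {'c': 14, 'm': 12, 'i': 5}
tbl['c'] = 14+4 = 18 → {'c': 18, 'm': 12, 'i': 5}
tbl['d'] = 6 → {'c': 18, 'm': 12, 'i': 5, 'd': 6}
sum of values = 41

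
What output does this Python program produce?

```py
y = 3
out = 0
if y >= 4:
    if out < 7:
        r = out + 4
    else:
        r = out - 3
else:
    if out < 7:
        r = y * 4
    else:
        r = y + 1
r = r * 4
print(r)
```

48

y=3, out=0
y >= 4 is False; out < 7 is True
→ r = y * 4 = 12
r = 12*4 = 48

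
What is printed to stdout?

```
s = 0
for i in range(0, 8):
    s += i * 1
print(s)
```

i=0: s = 0+0*1 = 0
i=1: s = 0+1*1 = 1
i=2: s = 1+2*1 = 3
i=3: s = 3+3*1 = 6
i=4: s = 6+4*1 = 10
i=5: s = 10+5*1 = 15
i=6: s = 15+6*1 = 21
i=7: s = 21+7*1 = 28

28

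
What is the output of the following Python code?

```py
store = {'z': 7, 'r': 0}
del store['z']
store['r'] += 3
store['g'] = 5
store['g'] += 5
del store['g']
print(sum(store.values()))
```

del 'z' → {'r': 0}
store['r'] = 0+3 = 3 → {'r': 3}
store['g'] = 5 → {'r': 3, 'g': 5}
store['g'] = 5+5 = 10 → {'r': 3, 'g': 10}
del 'g' → {'r': 3}
sum of values = 3

3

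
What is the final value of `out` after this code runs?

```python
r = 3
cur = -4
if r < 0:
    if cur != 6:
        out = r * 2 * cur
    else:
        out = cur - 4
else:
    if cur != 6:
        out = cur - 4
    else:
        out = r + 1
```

-8

r=3, cur=-4
r < 0 is False; cur != 6 is True
→ out = cur - 4 = -8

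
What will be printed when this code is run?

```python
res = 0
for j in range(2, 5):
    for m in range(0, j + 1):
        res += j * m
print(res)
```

64

j=2,m=0: res = 0+0 = 0
j=2,m=1: res = 0+2 = 2
j=2,m=2: res = 2+4 = 6
j=3,m=0: res = 6+0 = 6
j=3,m=1: res = 6+3 = 9
j=3,m=2: res = 9+6 = 15
j=3,m=3: res = 15+9 = 24
j=4,m=0: res = 24+0 = 24
j=4,m=1: res = 24+4 = 28
j=4,m=2: res = 28+8 = 36
j=4,m=3: res = 36+12 = 48
j=4,m=4: res = 48+16 = 64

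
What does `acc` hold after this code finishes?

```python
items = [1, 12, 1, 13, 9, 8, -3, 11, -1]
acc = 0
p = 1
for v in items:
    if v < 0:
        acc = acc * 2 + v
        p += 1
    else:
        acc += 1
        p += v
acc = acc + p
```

v=1: not <0, acc = 0+1 = 1; p=2
v=12: not <0, acc = 1+1 = 2; p=14
v=1: not <0, acc = 2+1 = 3; p=15
v=13: not <0, acc = 3+1 = 4; p=28
v=9: not <0, acc = 4+1 = 5; p=37
v=8: not <0, acc = 5+1 = 6; p=45
v=-3: <0, acc = 6*2+(-3) = 9; p=46
v=11: not <0, acc = 9+1 = 10; p=57
v=-1: <0, acc = 10*2+(-1) = 19; p=58
acc+p = 19+58 = 77

77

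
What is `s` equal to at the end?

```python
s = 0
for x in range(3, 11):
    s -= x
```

-52

x=3: s = 0-3 = -3
x=4: s = (-3)-4 = -7
x=5: s = (-7)-5 = -12
x=6: s = (-12)-6 = -18
x=7: s = (-18)-7 = -25
x=8: s = (-25)-8 = -33
x=9: s = (-33)-9 = -42
x=10: s = (-42)-10 = -52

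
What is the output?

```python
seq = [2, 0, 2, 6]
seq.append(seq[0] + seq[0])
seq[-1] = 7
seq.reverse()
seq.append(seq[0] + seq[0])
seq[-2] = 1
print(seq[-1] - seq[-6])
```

7

append seq[0]+seq[0] = 2+2 = 4 → [2, 0, 2, 6, 4]
seq[-1] = 7 → [2, 0, 2, 6, 7]
reverse → [7, 6, 2, 0, 2]
append seq[0]+seq[0] = 7+7 = 14 → [7, 6, 2, 0, 2, 14]
seq[-2] = 1 → [7, 6, 2, 0, 1, 14]
seq[-1]-seq[-6] = 14-7 = 7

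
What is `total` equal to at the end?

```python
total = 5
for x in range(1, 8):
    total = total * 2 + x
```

x=1: total = 5*2+1 = 11
x=2: total = 11*2+2 = 24
x=3: total = 24*2+3 = 51
x=4: total = 51*2+4 = 106
x=5: total = 106*2+5 = 217
x=6: total = 217*2+6 = 440
x=7: total = 440*2+7 = 887

887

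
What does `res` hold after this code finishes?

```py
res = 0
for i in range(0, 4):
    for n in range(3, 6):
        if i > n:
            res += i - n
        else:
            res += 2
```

i=0,n=3: not 0>3, res = 0+2 = 2
i=0,n=4: not 0>4, res = 2+2 = 4
i=0,n=5: not 0>5, res = 4+2 = 6
i=1,n=3: not 1>3, res = 6+2 = 8
i=1,n=4: not 1>4, res = 8+2 = 10
i=1,n=5: not 1>5, res = 10+2 = 12
i=2,n=3: not 2>3, res = 12+2 = 14
i=2,n=4: not 2>4, res = 14+2 = 16
i=2,n=5: not 2>5, res = 16+2 = 18
i=3,n=3: not 3>3, res = 18+2 = 20
i=3,n=4: not 3>4, res = 20+2 = 22
i=3,n=5: not 3>5, res = 22+2 = 24

24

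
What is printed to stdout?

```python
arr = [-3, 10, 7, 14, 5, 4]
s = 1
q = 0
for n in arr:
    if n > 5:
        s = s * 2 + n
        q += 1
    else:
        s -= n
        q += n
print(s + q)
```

n=-3: not >5, s = 1-(-3) = 4; q=-3
n=10: >5, s = 4*2+10 = 18; q=-2
n=7: >5, s = 18*2+7 = 43; q=-1
n=14: >5, s = 43*2+14 = 100; q=0
n=5: not >5, s = 100-5 = 95; q=5
n=4: not >5, s = 95-4 = 91; q=9
s+q = 91+9 = 100

100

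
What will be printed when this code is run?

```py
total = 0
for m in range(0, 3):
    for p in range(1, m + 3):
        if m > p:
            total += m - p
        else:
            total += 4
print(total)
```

33

m=0,p=1: not 0>1, total = 0+4 = 4
m=0,p=2: not 0>2, total = 4+4 = 8
m=1,p=1: not 1>1, total = 8+4 = 12
m=1,p=2: not 1>2, total = 12+4 = 16
m=1,p=3: not 1>3, total = 16+4 = 20
m=2,p=1: 2>1, total = 20+1 = 21
m=2,p=2: not 2>2, total = 21+4 = 25
m=2,p=3: not 2>3, total = 25+4 = 29
m=2,p=4: not 2>4, total = 29+4 = 33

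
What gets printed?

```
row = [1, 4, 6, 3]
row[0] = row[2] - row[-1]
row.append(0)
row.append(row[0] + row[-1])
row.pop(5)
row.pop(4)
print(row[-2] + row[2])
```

row[0] = row[2]-row[-1] = 6-3 = 3 → [3, 4, 6, 3]
append 0 → [3, 4, 6, 3, 0]
append row[0]+row[-1] = 3+0 = 3 → [3, 4, 6, 3, 0, 3]
pop(5) removes 3 → [3, 4, 6, 3, 0]
pop(4) removes 0 → [3, 4, 6, 3]
row[-2]+row[2] = 6+6 = 12

12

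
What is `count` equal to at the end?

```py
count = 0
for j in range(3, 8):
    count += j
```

25

j=3: count = 0+3 = 3
j=4: count = 3+4 = 7
j=5: count = 7+5 = 12
j=6: count = 12+6 = 18
j=7: count = 18+7 = 25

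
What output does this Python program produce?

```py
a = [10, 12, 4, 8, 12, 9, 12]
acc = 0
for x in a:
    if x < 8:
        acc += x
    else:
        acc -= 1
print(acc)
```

x=10: not <8, acc = 0-1 = -1
x=12: not <8, acc = (-1)-1 = -2
x=4: <8, acc = (-2)+4 = 2
x=8: not <8, acc = 2-1 = 1
x=12: not <8, acc = 1-1 = 0
x=9: not <8, acc = 0-1 = -1
x=12: not <8, acc = (-1)-1 = -2

-2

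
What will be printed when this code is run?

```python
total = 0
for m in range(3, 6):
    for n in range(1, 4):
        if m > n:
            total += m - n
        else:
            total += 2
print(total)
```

m=3,n=1: 3>1, total = 0+2 = 2
m=3,n=2: 3>2, total = 2+1 = 3
m=3,n=3: not 3>3, total = 3+2 = 5
m=4,n=1: 4>1, total = 5+3 = 8
m=4,n=2: 4>2, total = 8+2 = 10
m=4,n=3: 4>3, total = 10+1 = 11
m=5,n=1: 5>1, total = 11+4 = 15
m=5,n=2: 5>2, total = 15+3 = 18
m=5,n=3: 5>3, total = 18+2 = 20

20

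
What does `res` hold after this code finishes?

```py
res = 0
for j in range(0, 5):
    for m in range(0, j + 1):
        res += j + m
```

60

j=0,m=0: res = 0+0 = 0
j=1,m=0: res = 0+1 = 1
j=1,m=1: res = 1+2 = 3
j=2,m=0: res = 3+2 = 5
j=2,m=1: res = 5+3 = 8
j=2,m=2: res = 8+4 = 12
j=3,m=0: res = 12+3 = 15
j=3,m=1: res = 15+4 = 19
j=3,m=2: res = 19+5 = 24
j=3,m=3: res = 24+6 = 30
j=4,m=0: res = 30+4 = 34
j=4,m=1: res = 34+5 = 39
j=4,m=2: res = 39+6 = 45
j=4,m=3: res = 45+7 = 52
j=4,m=4: res = 52+8 = 60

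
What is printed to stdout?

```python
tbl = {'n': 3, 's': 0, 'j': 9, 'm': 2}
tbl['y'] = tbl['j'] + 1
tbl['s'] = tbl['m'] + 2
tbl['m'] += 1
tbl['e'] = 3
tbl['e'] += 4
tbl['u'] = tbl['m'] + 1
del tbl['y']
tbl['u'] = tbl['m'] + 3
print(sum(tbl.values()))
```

32

tbl['y'] = tbl['j']+1 = 10 → {'n': 3, 's': 0, 'j': 9, 'm': 2, 'y': 10}
tbl['s'] = tbl['m']+2 = 4 → {'n': 3, 's': 4, 'j': 9, 'm': 2, 'y': 10}
tbl['m'] = 2+1 = 3 → {'n': 3, 's': 4, 'j': 9, 'm': 3, 'y': 10}
tbl['e'] = 3 → {'n': 3, 's': 4, 'j': 9, 'm': 3, 'y': 10, 'e': 3}
tbl['e'] = 3+4 = 7 → {'n': 3, 's': 4, 'j': 9, 'm': 3, 'y': 10, 'e': 7}
tbl['u'] = tbl['m']+1 = 4 → {'n': 3, 's': 4, 'j': 9, 'm': 3, 'y': 10, 'e': 7, 'u': 4}
del 'y' → {'n': 3, 's': 4, 'j': 9, 'm': 3, 'e': 7, 'u': 4}
tbl['u'] = tbl['m']+3 = 6 → {'n': 3, 's': 4, 'j': 9, 'm': 3, 'e': 7, 'u': 6}
sum of values = 32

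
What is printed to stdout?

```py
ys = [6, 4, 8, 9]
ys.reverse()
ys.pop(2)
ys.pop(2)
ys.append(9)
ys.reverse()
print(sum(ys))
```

26

reverse → [9, 8, 4, 6]
pop(2) removes 4 → [9, 8, 6]
pop(2) removes 6 → [9, 8]
append 9 → [9, 8, 9]
reverse → [9, 8, 9]
sum = 26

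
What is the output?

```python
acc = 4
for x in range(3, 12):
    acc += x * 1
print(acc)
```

67

x=3: acc = 4+3*1 = 7
x=4: acc = 7+4*1 = 11
x=5: acc = 11+5*1 = 16
x=6: acc = 16+6*1 = 22
x=7: acc = 22+7*1 = 29
x=8: acc = 29+8*1 = 37
x=9: acc = 37+9*1 = 46
x=10: acc = 46+10*1 = 56
x=11: acc = 56+11*1 = 67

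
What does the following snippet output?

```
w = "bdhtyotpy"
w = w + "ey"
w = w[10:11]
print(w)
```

y

+ 'ey' → 'bdhtyotpyey'
slice [10:11] → 'y'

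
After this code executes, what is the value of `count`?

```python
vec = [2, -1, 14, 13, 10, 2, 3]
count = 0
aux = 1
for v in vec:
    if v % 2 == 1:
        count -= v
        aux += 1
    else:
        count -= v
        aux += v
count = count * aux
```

v=2: not odd, count = 0-2 = -2; aux=3
v=-1: odd, count = (-2)-(-1) = -1; aux=4
v=14: not odd, count = (-1)-14 = -15; aux=18
v=13: odd, count = (-15)-13 = -28; aux=19
v=10: not odd, count = (-28)-10 = -38; aux=29
v=2: not odd, count = (-38)-2 = -40; aux=31
v=3: odd, count = (-40)-3 = -43; aux=32
count*aux = (-43)*32 = -1376

-1376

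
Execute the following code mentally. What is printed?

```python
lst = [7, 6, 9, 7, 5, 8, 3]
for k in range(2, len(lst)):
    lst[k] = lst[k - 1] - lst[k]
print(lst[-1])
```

-26

k=2: lst[2] = 6-9 = -3 → [7, 6, -3, 7, 5, 8, 3]
k=3: lst[3] = (-3)-7 = -10 → [7, 6, -3, -10, 5, 8, 3]
k=4: lst[4] = (-10)-5 = -15 → [7, 6, -3, -10, -15, 8, 3]
k=5: lst[5] = (-15)-8 = -23 → [7, 6, -3, -10, -15, -23, 3]
k=6: lst[6] = (-23)-3 = -26 → [7, 6, -3, -10, -15, -23, -26]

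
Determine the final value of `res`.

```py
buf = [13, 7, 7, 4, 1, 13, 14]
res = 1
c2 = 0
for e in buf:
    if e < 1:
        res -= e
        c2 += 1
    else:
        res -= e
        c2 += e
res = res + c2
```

1

e=13: not <1, res = 1-13 = -12; c2=13
e=7: not <1, res = (-12)-7 = -19; c2=20
e=7: not <1, res = (-19)-7 = -26; c2=27
e=4: not <1, res = (-26)-4 = -30; c2=31
e=1: not <1, res = (-30)-1 = -31; c2=32
e=13: not <1, res = (-31)-13 = -44; c2=45
e=14: not <1, res = (-44)-14 = -58; c2=59
res+c2 = (-58)+59 = 1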